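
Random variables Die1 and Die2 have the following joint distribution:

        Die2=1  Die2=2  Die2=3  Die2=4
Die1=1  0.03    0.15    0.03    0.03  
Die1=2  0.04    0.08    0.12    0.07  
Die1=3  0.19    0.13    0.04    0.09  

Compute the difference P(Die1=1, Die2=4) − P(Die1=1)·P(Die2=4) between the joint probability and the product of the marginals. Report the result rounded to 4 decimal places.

-0.0156

P(Die1=1) = 0.03 + 0.15 + 0.03 + 0.03 = 0.24.
P(Die2=4) = 0.03 + 0.07 + 0.09 = 0.19.
P(Die1=1, Die2=4) − P(Die1=1)P(Die2=4) = 0.03 − 0.24×0.19 = -0.0156.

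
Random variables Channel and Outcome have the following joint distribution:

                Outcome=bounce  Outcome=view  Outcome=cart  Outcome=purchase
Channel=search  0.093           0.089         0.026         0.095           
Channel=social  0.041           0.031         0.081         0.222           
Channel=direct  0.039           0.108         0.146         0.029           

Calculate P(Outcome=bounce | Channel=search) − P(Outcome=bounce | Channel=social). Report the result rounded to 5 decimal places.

0.19760

P(Channel=search) = 0.093 + 0.089 + 0.026 + 0.095 = 0.303; P(Outcome=bounce | Channel=search) = 0.093/0.303 = 0.306931.
P(Channel=social) = 0.041 + 0.031 + 0.081 + 0.222 = 0.375; P(Outcome=bounce | Channel=social) = 0.041/0.375 = 0.109333.
Difference = 0.19760.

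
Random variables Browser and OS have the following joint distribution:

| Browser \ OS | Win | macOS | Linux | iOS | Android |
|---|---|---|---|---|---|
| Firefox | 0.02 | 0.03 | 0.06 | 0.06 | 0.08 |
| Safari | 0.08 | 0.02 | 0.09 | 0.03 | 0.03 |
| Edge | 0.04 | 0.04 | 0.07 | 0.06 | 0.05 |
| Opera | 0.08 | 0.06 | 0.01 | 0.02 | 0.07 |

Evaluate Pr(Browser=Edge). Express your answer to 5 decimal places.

0.26000

P(Browser=Edge) = 0.04 + 0.04 + 0.07 + 0.06 + 0.05 = 0.26.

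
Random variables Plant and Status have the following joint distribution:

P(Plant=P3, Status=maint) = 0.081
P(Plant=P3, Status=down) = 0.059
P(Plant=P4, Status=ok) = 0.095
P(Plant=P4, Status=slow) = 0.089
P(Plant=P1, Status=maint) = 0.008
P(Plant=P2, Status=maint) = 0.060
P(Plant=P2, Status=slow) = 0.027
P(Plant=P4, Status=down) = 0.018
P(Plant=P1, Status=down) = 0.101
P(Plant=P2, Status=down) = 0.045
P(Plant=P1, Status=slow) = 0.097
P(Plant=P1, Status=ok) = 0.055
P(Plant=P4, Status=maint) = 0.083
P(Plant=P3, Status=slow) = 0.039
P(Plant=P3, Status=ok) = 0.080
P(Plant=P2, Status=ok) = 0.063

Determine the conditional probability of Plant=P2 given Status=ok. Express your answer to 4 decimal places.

P(Status=ok) = 0.055 + 0.063 + 0.080 + 0.095 = 0.293.
P(Plant=P2 | Status=ok) = 0.063/0.293 = 0.2150.

0.2150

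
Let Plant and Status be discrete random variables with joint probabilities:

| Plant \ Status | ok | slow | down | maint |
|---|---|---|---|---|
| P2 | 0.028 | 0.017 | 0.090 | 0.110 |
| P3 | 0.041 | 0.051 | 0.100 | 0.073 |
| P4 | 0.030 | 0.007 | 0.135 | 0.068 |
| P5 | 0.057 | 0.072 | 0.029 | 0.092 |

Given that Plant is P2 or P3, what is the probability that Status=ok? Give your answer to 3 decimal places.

P(Plant=P2) = 0.028 + 0.017 + 0.090 + 0.110 = 0.245.
P(Plant=P3) = 0.041 + 0.051 + 0.100 + 0.073 = 0.265.
P(Plant ∈ {P2, P3}) = 0.245 + 0.265 = 0.510; P(Status=ok, Plant ∈ {P2, P3}) = 0.028 + 0.041 = 0.069.
P(Status=ok | Plant ∈ {P2, P3}) = 0.069/0.510 = 0.135.

0.135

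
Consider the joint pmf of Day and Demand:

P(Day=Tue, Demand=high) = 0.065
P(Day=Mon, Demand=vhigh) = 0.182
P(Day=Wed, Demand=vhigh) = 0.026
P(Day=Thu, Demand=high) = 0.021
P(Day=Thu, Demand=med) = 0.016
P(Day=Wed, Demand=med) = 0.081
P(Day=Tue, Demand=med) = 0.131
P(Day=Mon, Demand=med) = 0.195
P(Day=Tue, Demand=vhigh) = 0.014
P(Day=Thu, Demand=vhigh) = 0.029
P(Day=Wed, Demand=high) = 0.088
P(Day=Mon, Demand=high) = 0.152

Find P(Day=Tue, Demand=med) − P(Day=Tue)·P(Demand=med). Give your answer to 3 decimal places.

P(Day=Tue) = 0.131 + 0.065 + 0.014 = 0.210.
P(Demand=med) = 0.195 + 0.131 + 0.081 + 0.016 = 0.423.
P(Day=Tue, Demand=med) − P(Day=Tue)P(Demand=med) = 0.131 − 0.210×0.423 = 0.042.

0.042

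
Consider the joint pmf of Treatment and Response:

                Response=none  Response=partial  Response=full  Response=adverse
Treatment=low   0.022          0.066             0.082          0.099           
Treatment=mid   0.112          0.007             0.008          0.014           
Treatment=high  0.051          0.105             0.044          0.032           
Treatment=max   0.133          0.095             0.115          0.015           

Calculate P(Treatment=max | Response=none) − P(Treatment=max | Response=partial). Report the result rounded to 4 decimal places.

0.0703

P(Response=none) = 0.022 + 0.112 + 0.051 + 0.133 = 0.318; P(Treatment=max | Response=none) = 0.133/0.318 = 0.41824.
P(Response=partial) = 0.066 + 0.007 + 0.105 + 0.095 = 0.273; P(Treatment=max | Response=partial) = 0.095/0.273 = 0.34799.
Difference = 0.0703.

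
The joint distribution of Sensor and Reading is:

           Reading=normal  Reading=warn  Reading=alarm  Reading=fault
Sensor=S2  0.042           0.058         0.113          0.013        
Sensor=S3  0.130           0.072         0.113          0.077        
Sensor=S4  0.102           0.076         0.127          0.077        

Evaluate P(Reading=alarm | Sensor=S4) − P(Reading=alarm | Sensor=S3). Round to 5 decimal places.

P(Sensor=S4) = 0.102 + 0.076 + 0.127 + 0.077 = 0.382; P(Reading=alarm | Sensor=S4) = 0.127/0.382 = 0.332461.
P(Sensor=S3) = 0.130 + 0.072 + 0.113 + 0.077 = 0.392; P(Reading=alarm | Sensor=S3) = 0.113/0.392 = 0.288265.
Difference = 0.04420.

0.04420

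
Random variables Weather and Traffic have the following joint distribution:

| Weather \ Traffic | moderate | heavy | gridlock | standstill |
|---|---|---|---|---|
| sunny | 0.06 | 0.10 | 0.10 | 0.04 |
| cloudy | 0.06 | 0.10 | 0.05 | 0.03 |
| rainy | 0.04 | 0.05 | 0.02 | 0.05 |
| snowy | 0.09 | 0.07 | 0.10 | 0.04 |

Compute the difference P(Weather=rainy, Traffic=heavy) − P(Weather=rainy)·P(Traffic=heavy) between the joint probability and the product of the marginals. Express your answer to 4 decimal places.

-0.0012

P(Weather=rainy) = 0.04 + 0.05 + 0.02 + 0.05 = 0.16.
P(Traffic=heavy) = 0.10 + 0.10 + 0.05 + 0.07 = 0.32.
P(Weather=rainy, Traffic=heavy) − P(Weather=rainy)P(Traffic=heavy) = 0.05 − 0.16×0.32 = -0.0012.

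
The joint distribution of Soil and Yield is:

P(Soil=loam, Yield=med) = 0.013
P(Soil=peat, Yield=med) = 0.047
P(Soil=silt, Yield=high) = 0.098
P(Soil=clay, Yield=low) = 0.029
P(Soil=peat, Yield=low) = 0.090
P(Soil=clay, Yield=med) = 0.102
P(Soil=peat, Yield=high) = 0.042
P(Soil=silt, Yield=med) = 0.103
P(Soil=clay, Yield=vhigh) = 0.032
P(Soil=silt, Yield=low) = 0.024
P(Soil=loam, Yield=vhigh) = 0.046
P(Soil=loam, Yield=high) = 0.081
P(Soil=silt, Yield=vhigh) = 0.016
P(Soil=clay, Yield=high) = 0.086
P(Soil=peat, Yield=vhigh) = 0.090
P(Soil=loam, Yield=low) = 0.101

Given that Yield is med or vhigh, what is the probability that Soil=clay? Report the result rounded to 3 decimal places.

P(Yield=med) = 0.013 + 0.102 + 0.103 + 0.047 = 0.265.
P(Yield=vhigh) = 0.046 + 0.032 + 0.016 + 0.090 = 0.184.
P(Yield ∈ {med, vhigh}) = 0.265 + 0.184 = 0.449; P(Soil=clay, Yield ∈ {med, vhigh}) = 0.102 + 0.032 = 0.134.
P(Soil=clay | Yield ∈ {med, vhigh}) = 0.134/0.449 = 0.298.

0.298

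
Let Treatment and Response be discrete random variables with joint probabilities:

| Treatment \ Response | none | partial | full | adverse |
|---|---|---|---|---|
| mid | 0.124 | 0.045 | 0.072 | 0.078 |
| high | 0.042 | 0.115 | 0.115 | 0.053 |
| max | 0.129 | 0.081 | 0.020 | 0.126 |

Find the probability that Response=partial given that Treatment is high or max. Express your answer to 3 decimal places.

0.288

P(Treatment=high) = 0.042 + 0.115 + 0.115 + 0.053 = 0.325.
P(Treatment=max) = 0.129 + 0.081 + 0.020 + 0.126 = 0.356.
P(Treatment ∈ {high, max}) = 0.325 + 0.356 = 0.681; P(Response=partial, Treatment ∈ {high, max}) = 0.115 + 0.081 = 0.196.
P(Response=partial | Treatment ∈ {high, max}) = 0.196/0.681 = 0.288.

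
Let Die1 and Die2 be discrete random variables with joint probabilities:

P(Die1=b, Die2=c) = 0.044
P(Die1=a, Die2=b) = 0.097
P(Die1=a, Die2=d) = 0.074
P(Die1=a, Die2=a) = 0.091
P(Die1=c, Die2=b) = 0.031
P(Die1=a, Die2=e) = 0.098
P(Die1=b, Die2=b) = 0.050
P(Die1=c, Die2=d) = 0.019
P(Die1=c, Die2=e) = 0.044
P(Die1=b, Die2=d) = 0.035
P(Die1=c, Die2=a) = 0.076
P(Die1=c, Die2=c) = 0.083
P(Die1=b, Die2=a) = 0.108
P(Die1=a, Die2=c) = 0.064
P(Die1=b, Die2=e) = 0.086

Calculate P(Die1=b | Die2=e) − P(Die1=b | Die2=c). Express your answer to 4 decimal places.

0.1468

P(Die2=e) = 0.098 + 0.086 + 0.044 = 0.228; P(Die1=b | Die2=e) = 0.086/0.228 = 0.37719.
P(Die2=c) = 0.064 + 0.044 + 0.083 = 0.191; P(Die1=b | Die2=c) = 0.044/0.191 = 0.23037.
Difference = 0.1468.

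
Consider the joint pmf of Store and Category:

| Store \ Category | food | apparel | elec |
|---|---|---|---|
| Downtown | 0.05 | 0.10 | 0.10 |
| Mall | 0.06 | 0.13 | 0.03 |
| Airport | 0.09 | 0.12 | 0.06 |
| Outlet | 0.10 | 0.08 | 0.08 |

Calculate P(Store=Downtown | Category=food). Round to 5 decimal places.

P(Category=food) = 0.05 + 0.06 + 0.09 + 0.10 = 0.30.
P(Store=Downtown | Category=food) = 0.05/0.30 = 0.16667.

0.16667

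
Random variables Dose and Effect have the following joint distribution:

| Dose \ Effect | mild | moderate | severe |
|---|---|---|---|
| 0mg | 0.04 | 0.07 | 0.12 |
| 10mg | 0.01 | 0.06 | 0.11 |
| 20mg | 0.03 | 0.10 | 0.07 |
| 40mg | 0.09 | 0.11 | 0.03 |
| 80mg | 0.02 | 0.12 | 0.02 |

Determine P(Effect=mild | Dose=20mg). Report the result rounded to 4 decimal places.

P(Dose=20mg) = 0.03 + 0.10 + 0.07 = 0.20.
P(Effect=mild | Dose=20mg) = 0.03/0.20 = 0.1500.

0.1500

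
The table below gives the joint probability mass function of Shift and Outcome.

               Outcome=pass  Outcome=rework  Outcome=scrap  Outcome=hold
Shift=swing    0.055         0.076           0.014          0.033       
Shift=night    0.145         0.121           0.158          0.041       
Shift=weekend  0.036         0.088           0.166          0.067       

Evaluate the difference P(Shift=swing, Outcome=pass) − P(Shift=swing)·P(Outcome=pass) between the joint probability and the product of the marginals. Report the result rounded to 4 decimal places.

0.0130

P(Shift=swing) = 0.055 + 0.076 + 0.014 + 0.033 = 0.178.
P(Outcome=pass) = 0.055 + 0.145 + 0.036 = 0.236.
P(Shift=swing, Outcome=pass) − P(Shift=swing)P(Outcome=pass) = 0.055 − 0.178×0.236 = 0.0130.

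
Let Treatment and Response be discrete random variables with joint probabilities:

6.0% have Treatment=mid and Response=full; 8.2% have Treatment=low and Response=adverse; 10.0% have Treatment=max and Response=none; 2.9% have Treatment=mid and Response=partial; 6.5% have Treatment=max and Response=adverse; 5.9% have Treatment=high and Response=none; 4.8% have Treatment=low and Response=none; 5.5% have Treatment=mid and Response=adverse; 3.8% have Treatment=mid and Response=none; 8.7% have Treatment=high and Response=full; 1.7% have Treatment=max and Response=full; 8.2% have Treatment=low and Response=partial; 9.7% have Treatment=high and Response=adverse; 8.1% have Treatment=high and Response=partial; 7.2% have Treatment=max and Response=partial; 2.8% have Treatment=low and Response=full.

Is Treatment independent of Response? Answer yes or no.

P(Treatment=max) = 0.254 and P(Response=none) = 0.245, so their product is 0.06223, but P(Treatment=max, Response=none) = 0.100. Since these differ, Treatment and Response are not independent.

no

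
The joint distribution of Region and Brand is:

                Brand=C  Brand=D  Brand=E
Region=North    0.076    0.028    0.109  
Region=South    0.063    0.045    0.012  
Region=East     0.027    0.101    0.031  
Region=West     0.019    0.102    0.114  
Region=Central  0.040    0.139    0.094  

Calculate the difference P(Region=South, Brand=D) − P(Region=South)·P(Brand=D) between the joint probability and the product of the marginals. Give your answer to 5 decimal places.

-0.00480

P(Region=South) = 0.063 + 0.045 + 0.012 = 0.120.
P(Brand=D) = 0.028 + 0.045 + 0.101 + 0.102 + 0.139 = 0.415.
P(Region=South, Brand=D) − P(Region=South)P(Brand=D) = 0.045 − 0.120×0.415 = -0.00480.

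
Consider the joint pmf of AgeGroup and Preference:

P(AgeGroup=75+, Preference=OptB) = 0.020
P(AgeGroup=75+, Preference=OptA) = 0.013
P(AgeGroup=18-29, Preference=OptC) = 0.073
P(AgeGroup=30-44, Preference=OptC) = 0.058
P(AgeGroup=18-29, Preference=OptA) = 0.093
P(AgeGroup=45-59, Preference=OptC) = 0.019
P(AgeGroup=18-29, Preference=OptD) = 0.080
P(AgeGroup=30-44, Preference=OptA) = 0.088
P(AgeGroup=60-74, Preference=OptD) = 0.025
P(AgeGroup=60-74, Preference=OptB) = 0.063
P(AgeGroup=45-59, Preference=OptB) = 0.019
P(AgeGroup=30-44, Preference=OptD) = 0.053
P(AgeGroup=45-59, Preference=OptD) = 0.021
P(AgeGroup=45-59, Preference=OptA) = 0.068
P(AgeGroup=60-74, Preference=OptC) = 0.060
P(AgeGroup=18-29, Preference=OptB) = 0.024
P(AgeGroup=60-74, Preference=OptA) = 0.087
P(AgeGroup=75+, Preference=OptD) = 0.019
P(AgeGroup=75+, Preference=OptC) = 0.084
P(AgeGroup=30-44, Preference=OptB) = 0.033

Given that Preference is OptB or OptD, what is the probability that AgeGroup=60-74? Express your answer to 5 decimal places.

P(Preference=OptB) = 0.024 + 0.033 + 0.019 + 0.063 + 0.020 = 0.159.
P(Preference=OptD) = 0.080 + 0.053 + 0.021 + 0.025 + 0.019 = 0.198.
P(Preference ∈ {OptB, OptD}) = 0.159 + 0.198 = 0.357; P(AgeGroup=60-74, Preference ∈ {OptB, OptD}) = 0.063 + 0.025 = 0.088.
P(AgeGroup=60-74 | Preference ∈ {OptB, OptD}) = 0.088/0.357 = 0.24650.

0.24650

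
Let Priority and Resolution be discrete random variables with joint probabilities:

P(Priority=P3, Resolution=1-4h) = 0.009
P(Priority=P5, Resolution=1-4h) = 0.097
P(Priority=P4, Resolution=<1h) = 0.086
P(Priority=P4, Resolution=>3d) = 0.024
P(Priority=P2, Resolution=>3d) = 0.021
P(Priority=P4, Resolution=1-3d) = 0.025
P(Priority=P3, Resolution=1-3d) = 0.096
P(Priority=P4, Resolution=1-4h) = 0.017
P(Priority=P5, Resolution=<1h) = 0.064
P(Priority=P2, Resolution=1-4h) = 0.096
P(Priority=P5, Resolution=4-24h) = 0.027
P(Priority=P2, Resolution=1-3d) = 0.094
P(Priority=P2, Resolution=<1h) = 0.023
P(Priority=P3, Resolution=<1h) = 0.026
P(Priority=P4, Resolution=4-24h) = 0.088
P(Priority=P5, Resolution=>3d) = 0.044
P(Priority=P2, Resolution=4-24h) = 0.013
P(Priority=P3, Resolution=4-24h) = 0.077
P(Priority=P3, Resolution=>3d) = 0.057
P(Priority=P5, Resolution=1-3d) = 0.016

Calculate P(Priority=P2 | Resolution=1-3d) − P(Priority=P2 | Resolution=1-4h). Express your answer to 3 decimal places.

P(Resolution=1-3d) = 0.094 + 0.096 + 0.025 + 0.016 = 0.231; P(Priority=P2 | Resolution=1-3d) = 0.094/0.231 = 0.4069.
P(Resolution=1-4h) = 0.096 + 0.009 + 0.017 + 0.097 = 0.219; P(Priority=P2 | Resolution=1-4h) = 0.096/0.219 = 0.4384.
Difference = -0.031.

-0.031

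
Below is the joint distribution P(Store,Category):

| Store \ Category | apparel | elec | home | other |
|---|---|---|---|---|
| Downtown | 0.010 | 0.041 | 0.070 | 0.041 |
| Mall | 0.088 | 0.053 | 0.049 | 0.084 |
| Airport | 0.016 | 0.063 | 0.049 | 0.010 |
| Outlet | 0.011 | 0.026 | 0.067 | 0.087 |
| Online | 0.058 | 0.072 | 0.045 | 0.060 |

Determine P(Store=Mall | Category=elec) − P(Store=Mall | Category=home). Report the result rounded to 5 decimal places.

P(Category=elec) = 0.041 + 0.053 + 0.063 + 0.026 + 0.072 = 0.255; P(Store=Mall | Category=elec) = 0.053/0.255 = 0.207843.
P(Category=home) = 0.070 + 0.049 + 0.049 + 0.067 + 0.045 = 0.280; P(Store=Mall | Category=home) = 0.049/0.280 = 0.175000.
Difference = 0.03284.

0.03284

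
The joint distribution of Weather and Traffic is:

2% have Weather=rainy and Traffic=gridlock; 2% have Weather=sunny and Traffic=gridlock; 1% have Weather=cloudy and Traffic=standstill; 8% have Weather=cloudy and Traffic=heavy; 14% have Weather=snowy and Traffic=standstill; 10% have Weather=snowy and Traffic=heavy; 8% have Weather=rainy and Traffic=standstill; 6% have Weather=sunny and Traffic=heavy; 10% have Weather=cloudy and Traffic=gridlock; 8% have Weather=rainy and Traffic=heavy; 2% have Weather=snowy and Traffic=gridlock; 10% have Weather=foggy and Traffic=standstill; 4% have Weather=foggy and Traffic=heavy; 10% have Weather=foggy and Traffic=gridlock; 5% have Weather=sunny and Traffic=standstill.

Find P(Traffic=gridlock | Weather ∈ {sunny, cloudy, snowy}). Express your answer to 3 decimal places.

P(Weather=sunny) = 0.06 + 0.02 + 0.05 = 0.13.
P(Weather=cloudy) = 0.08 + 0.10 + 0.01 = 0.19.
P(Weather=snowy) = 0.10 + 0.02 + 0.14 = 0.26.
P(Weather ∈ {sunny, cloudy, snowy}) = 0.13 + 0.19 + 0.26 = 0.58; P(Traffic=gridlock, Weather ∈ {sunny, cloudy, snowy}) = 0.02 + 0.10 + 0.02 = 0.14.
P(Traffic=gridlock | Weather ∈ {sunny, cloudy, snowy}) = 0.14/0.58 = 0.241.

0.241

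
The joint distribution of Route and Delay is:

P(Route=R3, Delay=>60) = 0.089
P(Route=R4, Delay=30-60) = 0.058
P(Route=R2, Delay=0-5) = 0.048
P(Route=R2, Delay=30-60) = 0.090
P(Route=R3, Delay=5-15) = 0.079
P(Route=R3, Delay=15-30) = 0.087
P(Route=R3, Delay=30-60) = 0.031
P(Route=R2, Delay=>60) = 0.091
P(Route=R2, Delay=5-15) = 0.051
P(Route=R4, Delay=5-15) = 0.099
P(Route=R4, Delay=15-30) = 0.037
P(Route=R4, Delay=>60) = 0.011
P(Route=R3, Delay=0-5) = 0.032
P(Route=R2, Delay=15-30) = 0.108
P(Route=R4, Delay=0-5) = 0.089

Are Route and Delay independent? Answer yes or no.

no

P(Route=R4) = 0.294 and P(Delay=>60) = 0.191, so their product is 0.05615, but P(Route=R4, Delay=>60) = 0.011. Since these differ, Route and Delay are not independent.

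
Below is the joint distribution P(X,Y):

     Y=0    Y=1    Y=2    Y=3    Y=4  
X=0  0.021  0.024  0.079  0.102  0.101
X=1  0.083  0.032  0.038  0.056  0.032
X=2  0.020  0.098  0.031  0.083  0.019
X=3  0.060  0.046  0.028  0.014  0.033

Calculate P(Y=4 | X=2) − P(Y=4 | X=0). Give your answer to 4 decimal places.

P(X=2) = 0.020 + 0.098 + 0.031 + 0.083 + 0.019 = 0.251; P(Y=4 | X=2) = 0.019/0.251 = 0.07570.
P(X=0) = 0.021 + 0.024 + 0.079 + 0.102 + 0.101 = 0.327; P(Y=4 | X=0) = 0.101/0.327 = 0.30887.
Difference = -0.2332.

-0.2332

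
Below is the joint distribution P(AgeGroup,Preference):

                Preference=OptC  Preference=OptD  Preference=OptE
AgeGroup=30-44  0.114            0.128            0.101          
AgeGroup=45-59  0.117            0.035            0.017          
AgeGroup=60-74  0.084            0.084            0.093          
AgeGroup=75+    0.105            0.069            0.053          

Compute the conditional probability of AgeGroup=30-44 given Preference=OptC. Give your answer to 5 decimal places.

0.27143

P(Preference=OptC) = 0.114 + 0.117 + 0.084 + 0.105 = 0.420.
P(AgeGroup=30-44 | Preference=OptC) = 0.114/0.420 = 0.27143.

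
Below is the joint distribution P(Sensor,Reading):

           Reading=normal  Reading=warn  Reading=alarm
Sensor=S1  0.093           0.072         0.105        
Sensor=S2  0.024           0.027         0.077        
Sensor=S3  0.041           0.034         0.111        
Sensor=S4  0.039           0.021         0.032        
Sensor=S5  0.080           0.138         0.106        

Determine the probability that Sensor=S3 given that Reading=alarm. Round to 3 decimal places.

0.258

P(Reading=alarm) = 0.105 + 0.077 + 0.111 + 0.032 + 0.106 = 0.431.
P(Sensor=S3 | Reading=alarm) = 0.111/0.431 = 0.258.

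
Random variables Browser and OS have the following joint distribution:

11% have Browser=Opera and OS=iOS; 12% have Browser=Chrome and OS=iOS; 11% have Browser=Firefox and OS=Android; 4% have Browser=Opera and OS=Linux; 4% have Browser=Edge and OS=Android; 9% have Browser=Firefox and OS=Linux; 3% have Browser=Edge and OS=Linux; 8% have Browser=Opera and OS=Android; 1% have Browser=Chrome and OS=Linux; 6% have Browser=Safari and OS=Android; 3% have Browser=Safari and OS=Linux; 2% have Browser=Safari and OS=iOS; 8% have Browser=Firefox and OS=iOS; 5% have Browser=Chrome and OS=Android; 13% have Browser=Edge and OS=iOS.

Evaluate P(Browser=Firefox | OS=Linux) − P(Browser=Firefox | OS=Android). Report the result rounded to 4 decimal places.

0.1265

P(OS=Linux) = 0.01 + 0.09 + 0.03 + 0.03 + 0.04 = 0.20; P(Browser=Firefox | OS=Linux) = 0.09/0.20 = 0.45000.
P(OS=Android) = 0.05 + 0.11 + 0.06 + 0.04 + 0.08 = 0.34; P(Browser=Firefox | OS=Android) = 0.11/0.34 = 0.32353.
Difference = 0.1265.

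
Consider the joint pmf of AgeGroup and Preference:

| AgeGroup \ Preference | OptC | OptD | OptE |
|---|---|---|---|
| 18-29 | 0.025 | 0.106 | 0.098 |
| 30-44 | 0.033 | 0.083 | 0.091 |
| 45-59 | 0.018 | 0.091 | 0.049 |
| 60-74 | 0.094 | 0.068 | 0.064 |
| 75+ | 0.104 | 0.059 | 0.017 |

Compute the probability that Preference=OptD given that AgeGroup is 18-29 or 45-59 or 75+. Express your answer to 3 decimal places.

P(AgeGroup=18-29) = 0.025 + 0.106 + 0.098 = 0.229.
P(AgeGroup=45-59) = 0.018 + 0.091 + 0.049 = 0.158.
P(AgeGroup=75+) = 0.104 + 0.059 + 0.017 = 0.180.
P(AgeGroup ∈ {18-29, 45-59, 75+}) = 0.229 + 0.158 + 0.180 = 0.567; P(Preference=OptD, AgeGroup ∈ {18-29, 45-59, 75+}) = 0.106 + 0.091 + 0.059 = 0.256.
P(Preference=OptD | AgeGroup ∈ {18-29, 45-59, 75+}) = 0.256/0.567 = 0.451.

0.451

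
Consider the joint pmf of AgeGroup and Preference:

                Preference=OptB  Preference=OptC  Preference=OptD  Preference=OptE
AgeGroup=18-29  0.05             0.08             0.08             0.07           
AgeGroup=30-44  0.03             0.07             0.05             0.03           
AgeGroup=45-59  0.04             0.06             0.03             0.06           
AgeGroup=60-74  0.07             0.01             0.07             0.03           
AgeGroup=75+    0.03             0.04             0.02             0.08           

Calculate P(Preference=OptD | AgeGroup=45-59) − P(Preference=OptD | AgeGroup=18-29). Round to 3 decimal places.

-0.128

P(AgeGroup=45-59) = 0.04 + 0.06 + 0.03 + 0.06 = 0.19; P(Preference=OptD | AgeGroup=45-59) = 0.03/0.19 = 0.1579.
P(AgeGroup=18-29) = 0.05 + 0.08 + 0.08 + 0.07 = 0.28; P(Preference=OptD | AgeGroup=18-29) = 0.08/0.28 = 0.2857.
Difference = -0.128.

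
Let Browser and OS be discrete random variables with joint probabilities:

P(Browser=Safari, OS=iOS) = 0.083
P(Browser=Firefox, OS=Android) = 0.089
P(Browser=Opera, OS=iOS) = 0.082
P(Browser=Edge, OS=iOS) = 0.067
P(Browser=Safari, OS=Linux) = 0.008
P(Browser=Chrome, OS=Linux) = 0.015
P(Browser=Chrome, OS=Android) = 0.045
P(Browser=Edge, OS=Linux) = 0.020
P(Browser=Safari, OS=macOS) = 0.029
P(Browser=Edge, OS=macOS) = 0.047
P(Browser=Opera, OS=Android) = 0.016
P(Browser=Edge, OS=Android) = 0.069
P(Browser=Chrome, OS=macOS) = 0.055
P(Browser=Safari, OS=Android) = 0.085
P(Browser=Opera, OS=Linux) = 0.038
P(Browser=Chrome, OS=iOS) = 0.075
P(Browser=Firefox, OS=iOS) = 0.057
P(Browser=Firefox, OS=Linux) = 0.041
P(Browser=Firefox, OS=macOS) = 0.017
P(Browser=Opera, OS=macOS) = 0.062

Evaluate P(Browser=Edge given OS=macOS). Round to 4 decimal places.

P(OS=macOS) = 0.055 + 0.017 + 0.029 + 0.047 + 0.062 = 0.210.
P(Browser=Edge | OS=macOS) = 0.047/0.210 = 0.2238.

0.2238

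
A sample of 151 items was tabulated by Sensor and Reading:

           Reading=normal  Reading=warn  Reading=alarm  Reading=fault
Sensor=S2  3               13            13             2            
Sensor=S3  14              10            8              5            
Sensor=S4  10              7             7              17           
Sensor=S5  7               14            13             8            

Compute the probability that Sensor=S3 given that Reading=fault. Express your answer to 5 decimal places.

0.15625

Total with Reading=fault: 2 + 5 + 17 + 8 = 32.
P(Sensor=S3 | Reading=fault) = 5/32 = 0.15625.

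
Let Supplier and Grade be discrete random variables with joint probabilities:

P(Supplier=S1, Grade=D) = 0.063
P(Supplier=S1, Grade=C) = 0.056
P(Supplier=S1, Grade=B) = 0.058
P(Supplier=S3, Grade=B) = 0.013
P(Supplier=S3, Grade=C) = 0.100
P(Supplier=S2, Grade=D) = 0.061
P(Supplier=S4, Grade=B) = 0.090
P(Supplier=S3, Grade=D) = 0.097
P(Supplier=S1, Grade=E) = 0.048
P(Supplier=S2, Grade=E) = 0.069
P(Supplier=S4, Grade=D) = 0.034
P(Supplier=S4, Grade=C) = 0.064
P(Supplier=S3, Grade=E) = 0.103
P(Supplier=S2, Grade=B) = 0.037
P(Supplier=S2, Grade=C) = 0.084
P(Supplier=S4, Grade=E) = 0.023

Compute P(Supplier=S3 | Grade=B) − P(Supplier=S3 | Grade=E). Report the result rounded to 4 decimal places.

P(Grade=B) = 0.058 + 0.037 + 0.013 + 0.090 = 0.198; P(Supplier=S3 | Grade=B) = 0.013/0.198 = 0.06566.
P(Grade=E) = 0.048 + 0.069 + 0.103 + 0.023 = 0.243; P(Supplier=S3 | Grade=E) = 0.103/0.243 = 0.42387.
Difference = -0.3582.

-0.3582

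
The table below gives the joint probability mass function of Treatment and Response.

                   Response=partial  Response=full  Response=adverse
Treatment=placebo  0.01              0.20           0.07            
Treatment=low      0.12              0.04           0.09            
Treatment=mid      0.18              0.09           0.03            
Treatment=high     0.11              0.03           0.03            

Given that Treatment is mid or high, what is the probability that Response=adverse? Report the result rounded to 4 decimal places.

P(Treatment=mid) = 0.18 + 0.09 + 0.03 = 0.30.
P(Treatment=high) = 0.11 + 0.03 + 0.03 = 0.17.
P(Treatment ∈ {mid, high}) = 0.30 + 0.17 = 0.47; P(Response=adverse, Treatment ∈ {mid, high}) = 0.03 + 0.03 = 0.06.
P(Response=adverse | Treatment ∈ {mid, high}) = 0.06/0.47 = 0.1277.

0.1277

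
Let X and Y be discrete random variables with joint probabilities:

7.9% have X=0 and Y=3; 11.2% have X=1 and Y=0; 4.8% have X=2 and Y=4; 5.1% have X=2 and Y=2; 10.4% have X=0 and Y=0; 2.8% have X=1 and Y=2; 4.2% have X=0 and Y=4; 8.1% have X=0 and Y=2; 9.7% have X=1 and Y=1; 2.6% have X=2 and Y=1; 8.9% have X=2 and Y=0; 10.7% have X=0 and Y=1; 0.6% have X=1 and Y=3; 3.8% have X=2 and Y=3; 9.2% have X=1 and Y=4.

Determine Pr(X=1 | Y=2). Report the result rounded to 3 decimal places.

0.175

P(Y=2) = 0.081 + 0.028 + 0.051 = 0.160.
P(X=1 | Y=2) = 0.028/0.160 = 0.175.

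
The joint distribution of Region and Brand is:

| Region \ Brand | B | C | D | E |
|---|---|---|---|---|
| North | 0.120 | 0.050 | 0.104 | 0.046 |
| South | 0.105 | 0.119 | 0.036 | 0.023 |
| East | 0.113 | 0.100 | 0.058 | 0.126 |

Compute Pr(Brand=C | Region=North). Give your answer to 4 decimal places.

P(Region=North) = 0.120 + 0.050 + 0.104 + 0.046 = 0.320.
P(Brand=C | Region=North) = 0.050/0.320 = 0.1563.

0.1563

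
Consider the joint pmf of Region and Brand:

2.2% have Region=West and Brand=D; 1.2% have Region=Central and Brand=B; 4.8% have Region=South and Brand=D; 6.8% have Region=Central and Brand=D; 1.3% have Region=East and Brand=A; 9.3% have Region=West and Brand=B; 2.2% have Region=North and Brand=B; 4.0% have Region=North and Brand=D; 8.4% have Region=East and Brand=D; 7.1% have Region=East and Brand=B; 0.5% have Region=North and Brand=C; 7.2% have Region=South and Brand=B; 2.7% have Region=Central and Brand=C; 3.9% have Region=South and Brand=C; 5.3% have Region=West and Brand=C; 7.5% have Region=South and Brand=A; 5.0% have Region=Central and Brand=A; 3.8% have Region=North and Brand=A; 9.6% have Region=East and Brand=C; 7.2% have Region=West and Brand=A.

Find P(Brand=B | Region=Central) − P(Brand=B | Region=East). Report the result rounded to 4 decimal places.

P(Region=Central) = 0.050 + 0.012 + 0.027 + 0.068 = 0.157; P(Brand=B | Region=Central) = 0.012/0.157 = 0.07643.
P(Region=East) = 0.013 + 0.071 + 0.096 + 0.084 = 0.264; P(Brand=B | Region=East) = 0.071/0.264 = 0.26894.
Difference = -0.1925.

-0.1925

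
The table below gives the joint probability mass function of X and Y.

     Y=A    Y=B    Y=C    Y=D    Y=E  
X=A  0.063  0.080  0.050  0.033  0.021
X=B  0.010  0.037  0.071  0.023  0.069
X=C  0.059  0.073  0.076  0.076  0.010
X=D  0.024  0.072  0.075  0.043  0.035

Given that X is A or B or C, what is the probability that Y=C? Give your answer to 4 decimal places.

0.2623

P(X=A) = 0.063 + 0.080 + 0.050 + 0.033 + 0.021 = 0.247.
P(X=B) = 0.010 + 0.037 + 0.071 + 0.023 + 0.069 = 0.210.
P(X=C) = 0.059 + 0.073 + 0.076 + 0.076 + 0.010 = 0.294.
P(X ∈ {A, B, C}) = 0.247 + 0.210 + 0.294 = 0.751; P(Y=C, X ∈ {A, B, C}) = 0.050 + 0.071 + 0.076 = 0.197.
P(Y=C | X ∈ {A, B, C}) = 0.197/0.751 = 0.2623.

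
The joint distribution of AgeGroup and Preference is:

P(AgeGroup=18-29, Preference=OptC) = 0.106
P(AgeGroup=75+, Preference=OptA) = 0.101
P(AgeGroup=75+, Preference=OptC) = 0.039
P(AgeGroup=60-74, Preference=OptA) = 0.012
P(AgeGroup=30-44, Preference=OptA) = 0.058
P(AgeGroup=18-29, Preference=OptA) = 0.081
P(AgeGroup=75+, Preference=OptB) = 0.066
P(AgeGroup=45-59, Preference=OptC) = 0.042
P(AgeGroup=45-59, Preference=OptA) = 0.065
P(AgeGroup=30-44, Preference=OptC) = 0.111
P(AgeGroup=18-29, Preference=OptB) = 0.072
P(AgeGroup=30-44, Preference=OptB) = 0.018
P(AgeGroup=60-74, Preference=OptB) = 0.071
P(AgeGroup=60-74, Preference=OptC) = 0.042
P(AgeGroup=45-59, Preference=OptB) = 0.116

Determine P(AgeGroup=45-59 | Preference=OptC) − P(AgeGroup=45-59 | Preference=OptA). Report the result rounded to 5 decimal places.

-0.08152

P(Preference=OptC) = 0.106 + 0.111 + 0.042 + 0.042 + 0.039 = 0.340; P(AgeGroup=45-59 | Preference=OptC) = 0.042/0.340 = 0.123529.
P(Preference=OptA) = 0.081 + 0.058 + 0.065 + 0.012 + 0.101 = 0.317; P(AgeGroup=45-59 | Preference=OptA) = 0.065/0.317 = 0.205047.
Difference = -0.08152.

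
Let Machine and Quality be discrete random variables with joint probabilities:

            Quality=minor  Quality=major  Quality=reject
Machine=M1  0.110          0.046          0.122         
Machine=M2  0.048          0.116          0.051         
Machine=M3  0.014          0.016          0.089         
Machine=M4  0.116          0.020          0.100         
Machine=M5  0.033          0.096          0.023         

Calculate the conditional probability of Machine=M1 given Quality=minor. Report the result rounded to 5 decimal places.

0.34268

P(Quality=minor) = 0.110 + 0.048 + 0.014 + 0.116 + 0.033 = 0.321.
P(Machine=M1 | Quality=minor) = 0.110/0.321 = 0.34268.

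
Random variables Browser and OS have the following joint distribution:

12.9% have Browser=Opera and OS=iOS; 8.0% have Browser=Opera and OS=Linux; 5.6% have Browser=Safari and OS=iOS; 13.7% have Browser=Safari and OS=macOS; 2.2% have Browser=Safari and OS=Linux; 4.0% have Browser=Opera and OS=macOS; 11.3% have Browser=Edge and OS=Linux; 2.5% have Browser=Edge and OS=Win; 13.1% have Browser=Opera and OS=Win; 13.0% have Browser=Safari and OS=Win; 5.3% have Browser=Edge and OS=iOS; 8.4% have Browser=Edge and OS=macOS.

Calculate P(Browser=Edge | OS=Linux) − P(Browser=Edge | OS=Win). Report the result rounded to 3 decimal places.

P(OS=Linux) = 0.022 + 0.113 + 0.080 = 0.215; P(Browser=Edge | OS=Linux) = 0.113/0.215 = 0.5256.
P(OS=Win) = 0.130 + 0.025 + 0.131 = 0.286; P(Browser=Edge | OS=Win) = 0.025/0.286 = 0.0874.
Difference = 0.438.

0.438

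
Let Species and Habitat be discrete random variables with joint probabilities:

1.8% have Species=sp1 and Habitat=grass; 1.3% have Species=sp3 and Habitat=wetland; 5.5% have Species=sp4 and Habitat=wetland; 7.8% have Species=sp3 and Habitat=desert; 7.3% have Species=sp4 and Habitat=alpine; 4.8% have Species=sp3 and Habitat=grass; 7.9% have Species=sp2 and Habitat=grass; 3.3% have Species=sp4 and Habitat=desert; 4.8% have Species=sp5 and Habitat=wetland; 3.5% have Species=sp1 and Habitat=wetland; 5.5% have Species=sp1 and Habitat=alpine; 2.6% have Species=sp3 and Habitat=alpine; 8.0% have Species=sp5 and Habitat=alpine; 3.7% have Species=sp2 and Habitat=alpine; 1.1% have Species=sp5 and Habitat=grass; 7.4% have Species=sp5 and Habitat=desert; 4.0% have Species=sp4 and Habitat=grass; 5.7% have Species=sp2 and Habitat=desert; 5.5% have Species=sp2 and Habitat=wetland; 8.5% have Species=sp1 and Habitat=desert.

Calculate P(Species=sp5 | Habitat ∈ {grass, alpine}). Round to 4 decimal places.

0.1949

P(Habitat=grass) = 0.018 + 0.079 + 0.048 + 0.040 + 0.011 = 0.196.
P(Habitat=alpine) = 0.055 + 0.037 + 0.026 + 0.073 + 0.080 = 0.271.
P(Habitat ∈ {grass, alpine}) = 0.196 + 0.271 = 0.467; P(Species=sp5, Habitat ∈ {grass, alpine}) = 0.011 + 0.080 = 0.091.
P(Species=sp5 | Habitat ∈ {grass, alpine}) = 0.091/0.467 = 0.1949.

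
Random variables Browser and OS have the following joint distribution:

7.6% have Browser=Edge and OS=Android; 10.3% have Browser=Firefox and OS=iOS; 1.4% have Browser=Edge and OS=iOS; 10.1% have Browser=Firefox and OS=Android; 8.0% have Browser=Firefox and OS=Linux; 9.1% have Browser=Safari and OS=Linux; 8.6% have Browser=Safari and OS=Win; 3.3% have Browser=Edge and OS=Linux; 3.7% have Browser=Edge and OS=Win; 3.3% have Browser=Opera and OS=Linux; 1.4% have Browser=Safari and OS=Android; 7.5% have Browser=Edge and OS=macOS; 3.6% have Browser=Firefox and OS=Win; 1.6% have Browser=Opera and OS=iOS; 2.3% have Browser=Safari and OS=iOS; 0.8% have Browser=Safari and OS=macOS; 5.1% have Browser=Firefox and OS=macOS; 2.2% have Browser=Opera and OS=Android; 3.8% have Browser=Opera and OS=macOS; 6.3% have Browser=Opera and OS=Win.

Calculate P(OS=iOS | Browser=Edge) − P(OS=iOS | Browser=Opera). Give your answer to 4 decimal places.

P(Browser=Edge) = 0.037 + 0.075 + 0.033 + 0.014 + 0.076 = 0.235; P(OS=iOS | Browser=Edge) = 0.014/0.235 = 0.05957.
P(Browser=Opera) = 0.063 + 0.038 + 0.033 + 0.016 + 0.022 = 0.172; P(OS=iOS | Browser=Opera) = 0.016/0.172 = 0.09302.
Difference = -0.0334.

-0.0334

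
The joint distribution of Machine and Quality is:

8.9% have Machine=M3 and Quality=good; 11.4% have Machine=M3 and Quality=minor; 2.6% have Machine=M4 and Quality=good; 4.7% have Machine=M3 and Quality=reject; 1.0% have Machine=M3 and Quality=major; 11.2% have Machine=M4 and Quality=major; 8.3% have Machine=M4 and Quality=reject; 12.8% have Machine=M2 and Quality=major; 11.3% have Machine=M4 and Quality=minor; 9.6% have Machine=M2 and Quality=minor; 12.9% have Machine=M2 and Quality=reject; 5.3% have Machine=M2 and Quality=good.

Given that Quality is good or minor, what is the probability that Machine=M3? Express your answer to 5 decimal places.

P(Quality=good) = 0.053 + 0.089 + 0.026 = 0.168.
P(Quality=minor) = 0.096 + 0.114 + 0.113 = 0.323.
P(Quality ∈ {good, minor}) = 0.168 + 0.323 = 0.491; P(Machine=M3, Quality ∈ {good, minor}) = 0.089 + 0.114 = 0.203.
P(Machine=M3 | Quality ∈ {good, minor}) = 0.203/0.491 = 0.41344.

0.41344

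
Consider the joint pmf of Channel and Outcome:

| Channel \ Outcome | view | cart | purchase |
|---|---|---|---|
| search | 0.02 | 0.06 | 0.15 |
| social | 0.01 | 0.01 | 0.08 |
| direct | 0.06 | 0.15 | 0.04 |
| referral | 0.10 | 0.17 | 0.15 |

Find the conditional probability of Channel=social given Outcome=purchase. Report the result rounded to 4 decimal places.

0.1905

P(Outcome=purchase) = 0.15 + 0.08 + 0.04 + 0.15 = 0.42.
P(Channel=social | Outcome=purchase) = 0.08/0.42 = 0.1905.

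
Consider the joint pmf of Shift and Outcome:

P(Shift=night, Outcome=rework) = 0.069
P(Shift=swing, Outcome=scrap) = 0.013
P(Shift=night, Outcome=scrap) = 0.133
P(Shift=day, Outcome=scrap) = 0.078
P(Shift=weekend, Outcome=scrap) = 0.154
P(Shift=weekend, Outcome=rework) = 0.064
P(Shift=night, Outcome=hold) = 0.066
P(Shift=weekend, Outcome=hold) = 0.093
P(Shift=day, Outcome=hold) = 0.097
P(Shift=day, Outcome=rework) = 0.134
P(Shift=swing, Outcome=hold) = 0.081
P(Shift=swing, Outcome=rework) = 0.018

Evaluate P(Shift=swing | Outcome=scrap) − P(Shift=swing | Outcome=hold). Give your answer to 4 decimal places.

-0.2060

P(Outcome=scrap) = 0.078 + 0.013 + 0.133 + 0.154 = 0.378; P(Shift=swing | Outcome=scrap) = 0.013/0.378 = 0.03439.
P(Outcome=hold) = 0.097 + 0.081 + 0.066 + 0.093 = 0.337; P(Shift=swing | Outcome=hold) = 0.081/0.337 = 0.24036.
Difference = -0.2060.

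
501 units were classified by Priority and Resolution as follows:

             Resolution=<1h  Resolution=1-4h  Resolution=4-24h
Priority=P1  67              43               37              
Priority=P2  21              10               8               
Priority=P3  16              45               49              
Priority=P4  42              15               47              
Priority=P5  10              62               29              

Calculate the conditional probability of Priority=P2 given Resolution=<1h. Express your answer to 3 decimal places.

0.135

Total with Resolution=<1h: 67 + 21 + 16 + 42 + 10 = 156.
P(Priority=P2 | Resolution=<1h) = 21/156 = 0.135.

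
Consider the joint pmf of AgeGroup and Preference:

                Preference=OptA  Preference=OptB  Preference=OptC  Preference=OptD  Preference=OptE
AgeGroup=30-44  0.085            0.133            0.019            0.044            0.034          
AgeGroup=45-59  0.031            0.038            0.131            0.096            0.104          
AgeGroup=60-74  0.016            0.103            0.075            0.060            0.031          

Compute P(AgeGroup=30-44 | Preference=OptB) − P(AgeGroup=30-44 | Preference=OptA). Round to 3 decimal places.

P(Preference=OptB) = 0.133 + 0.038 + 0.103 = 0.274; P(AgeGroup=30-44 | Preference=OptB) = 0.133/0.274 = 0.4854.
P(Preference=OptA) = 0.085 + 0.031 + 0.016 = 0.132; P(AgeGroup=30-44 | Preference=OptA) = 0.085/0.132 = 0.6439.
Difference = -0.159.

-0.159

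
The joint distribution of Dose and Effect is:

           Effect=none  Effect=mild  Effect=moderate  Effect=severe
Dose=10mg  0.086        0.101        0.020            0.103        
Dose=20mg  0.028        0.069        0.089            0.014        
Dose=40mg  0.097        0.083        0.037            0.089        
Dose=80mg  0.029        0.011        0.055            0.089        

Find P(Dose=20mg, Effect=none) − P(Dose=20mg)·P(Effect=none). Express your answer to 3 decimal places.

P(Dose=20mg) = 0.028 + 0.069 + 0.089 + 0.014 = 0.200.
P(Effect=none) = 0.086 + 0.028 + 0.097 + 0.029 = 0.240.
P(Dose=20mg, Effect=none) − P(Dose=20mg)P(Effect=none) = 0.028 − 0.200×0.240 = -0.020.

-0.020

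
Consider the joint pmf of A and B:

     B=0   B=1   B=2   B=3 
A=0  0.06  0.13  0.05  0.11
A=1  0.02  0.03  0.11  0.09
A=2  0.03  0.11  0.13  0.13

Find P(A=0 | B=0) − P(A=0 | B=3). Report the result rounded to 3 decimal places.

0.212

P(B=0) = 0.06 + 0.02 + 0.03 = 0.11; P(A=0 | B=0) = 0.06/0.11 = 0.5455.
P(B=3) = 0.11 + 0.09 + 0.13 = 0.33; P(A=0 | B=3) = 0.11/0.33 = 0.3333.
Difference = 0.212.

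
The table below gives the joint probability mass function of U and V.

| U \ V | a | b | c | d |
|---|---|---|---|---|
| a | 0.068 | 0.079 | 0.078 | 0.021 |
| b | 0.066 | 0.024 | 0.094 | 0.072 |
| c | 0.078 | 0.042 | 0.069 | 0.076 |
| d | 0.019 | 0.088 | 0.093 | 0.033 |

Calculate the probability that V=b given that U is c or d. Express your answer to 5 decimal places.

P(U=c) = 0.078 + 0.042 + 0.069 + 0.076 = 0.265.
P(U=d) = 0.019 + 0.088 + 0.093 + 0.033 = 0.233.
P(U ∈ {c, d}) = 0.265 + 0.233 = 0.498; P(V=b, U ∈ {c, d}) = 0.042 + 0.088 = 0.130.
P(V=b | U ∈ {c, d}) = 0.130/0.498 = 0.26104.

0.26104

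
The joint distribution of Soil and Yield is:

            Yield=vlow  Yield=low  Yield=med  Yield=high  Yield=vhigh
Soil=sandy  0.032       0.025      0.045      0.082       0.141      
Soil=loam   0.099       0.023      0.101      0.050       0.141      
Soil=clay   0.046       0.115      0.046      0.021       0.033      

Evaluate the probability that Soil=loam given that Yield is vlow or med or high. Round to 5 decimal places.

0.47893

P(Yield=vlow) = 0.032 + 0.099 + 0.046 = 0.177.
P(Yield=med) = 0.045 + 0.101 + 0.046 = 0.192.
P(Yield=high) = 0.082 + 0.050 + 0.021 = 0.153.
P(Yield ∈ {vlow, med, high}) = 0.177 + 0.192 + 0.153 = 0.522; P(Soil=loam, Yield ∈ {vlow, med, high}) = 0.099 + 0.101 + 0.050 = 0.250.
P(Soil=loam | Yield ∈ {vlow, med, high}) = 0.250/0.522 = 0.47893.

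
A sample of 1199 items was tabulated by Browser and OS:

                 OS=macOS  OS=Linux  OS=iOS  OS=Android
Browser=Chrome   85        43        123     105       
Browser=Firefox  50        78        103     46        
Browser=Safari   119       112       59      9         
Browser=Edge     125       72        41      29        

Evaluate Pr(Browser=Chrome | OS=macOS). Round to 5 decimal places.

0.22427

Total with OS=macOS: 85 + 50 + 119 + 125 = 379.
P(Browser=Chrome | OS=macOS) = 85/379 = 0.22427.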